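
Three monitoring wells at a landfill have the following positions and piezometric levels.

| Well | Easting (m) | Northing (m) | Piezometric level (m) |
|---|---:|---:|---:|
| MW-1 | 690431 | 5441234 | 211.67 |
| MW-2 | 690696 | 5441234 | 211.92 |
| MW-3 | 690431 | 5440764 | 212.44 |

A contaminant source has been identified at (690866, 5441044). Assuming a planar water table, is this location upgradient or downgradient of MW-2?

upgradient

∂h/∂x = (211.92 − 211.67) / (690696 − 690431) = +0.0009434
∂h/∂y = (212.44 − 211.67) / (5440764 − 5441234) = -0.001638
Head at (690866, 5441044) = 211.67 + (+0.0009434)·(435) + (-0.001638)·(-190) = 212.39 m.
That is higher than the 211.92 m at MW-2, so the point is upgradient.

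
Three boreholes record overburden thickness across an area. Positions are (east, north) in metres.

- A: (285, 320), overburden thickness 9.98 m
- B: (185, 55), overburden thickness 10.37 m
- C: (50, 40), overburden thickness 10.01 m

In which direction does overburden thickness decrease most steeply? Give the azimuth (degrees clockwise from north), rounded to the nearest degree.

311°

Differences from A: to B (Δx, Δy, Δh) = (-100, -265, +0.39); to C = (-235, -280, +0.03).
Solve a·Δx + b·Δy = Δd: det = (-100)·(-280) − (-235)·(-265) = -34275.
∂d/∂x = [(+0.39)·(-280) − (+0.03)·(-265)] / -34275 = +0.002954
∂d/∂y = [(-100)·(+0.03) − (-235)·(+0.39)] / -34275 = -0.002586
Steepest decrease is along −∇f: components (-0.002954 E, +0.002586 N).
Azimuth = atan2(-0.002954, +0.002586) = 311.2° ≈ 311°.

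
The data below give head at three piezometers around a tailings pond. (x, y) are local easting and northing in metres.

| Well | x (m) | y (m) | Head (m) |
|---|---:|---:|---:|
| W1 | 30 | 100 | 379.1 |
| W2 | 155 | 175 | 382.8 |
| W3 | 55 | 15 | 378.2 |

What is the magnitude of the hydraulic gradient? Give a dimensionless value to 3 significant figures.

With h = a·x + b·y + c and W1 as origin, the differences give:
  125·a + 75·b = +3.7
  25·a + (-85)·b = -0.9
Eliminate b (×(-85) and ×75, subtract): -12500·a = -247.00 → a = ∂h/∂x = +0.01976
Back-substitute: b = ∂h/∂y = +0.01640.
|∇h| = √(0.01976² + 0.01640²) = 0.02568

0.0257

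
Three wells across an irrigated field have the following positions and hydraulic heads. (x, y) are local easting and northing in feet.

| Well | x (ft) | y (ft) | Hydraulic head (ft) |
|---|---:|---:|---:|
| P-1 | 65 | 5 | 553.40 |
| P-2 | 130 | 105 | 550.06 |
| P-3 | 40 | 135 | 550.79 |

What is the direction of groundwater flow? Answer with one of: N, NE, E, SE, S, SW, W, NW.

With h = a·x + b·y + c and P-1 as origin, the differences give:
  65·a + 100·b = -3.34
  (-25)·a + 130·b = -2.61
Eliminate b (×130 and ×100, subtract): 10950·a = -173.200 → a = ∂h/∂x = -0.01582
Back-substitute: b = ∂h/∂y = -0.02312.
Flow = −∇h = (+0.01582 east, +0.02312 north), which points northeast.

NE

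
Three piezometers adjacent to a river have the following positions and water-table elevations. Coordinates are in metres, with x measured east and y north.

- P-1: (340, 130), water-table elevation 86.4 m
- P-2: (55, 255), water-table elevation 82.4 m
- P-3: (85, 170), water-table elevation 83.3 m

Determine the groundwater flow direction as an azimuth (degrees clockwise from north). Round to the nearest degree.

301°

Taking P-1 as reference: P-2−P-1 = (-285, 125, -4.0); P-3−P-1 = (-255, 40, -3.1).
Determinant of the coordinate differences = (-285)·40 − (-255)·125 = 20475.
∂h/∂x = [(-4.0)·40 − (-3.1)·125] / 20475 = +0.01111
∂h/∂y = [(-285)·(-3.1) − (-255)·(-4.0)] / 20475 = -0.006667
Flow direction (−∇h) has components (-0.01111 E, +0.006667 N).
Azimuth = atan2(E, N) = atan2(-0.01111, +0.006667) = 301.0° ≈ 301°.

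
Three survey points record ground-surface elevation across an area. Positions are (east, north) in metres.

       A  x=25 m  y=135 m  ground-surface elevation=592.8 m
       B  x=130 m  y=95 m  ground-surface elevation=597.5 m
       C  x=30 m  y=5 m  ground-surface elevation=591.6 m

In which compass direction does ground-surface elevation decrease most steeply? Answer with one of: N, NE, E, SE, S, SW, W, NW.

W

With z = a·x + b·y + c and A as origin, the differences give:
  105·a + (-40)·b = +4.7
  5·a + (-130)·b = -1.2
Eliminate b (×(-130) and ×(-40), subtract): -13450·a = -659.00 → a = ∂z/∂x = +0.04900
Back-substitute: b = ∂z/∂y = +0.01112.
Steepest decrease is along −∇f = (-0.04900 E, -0.01112 N) → west.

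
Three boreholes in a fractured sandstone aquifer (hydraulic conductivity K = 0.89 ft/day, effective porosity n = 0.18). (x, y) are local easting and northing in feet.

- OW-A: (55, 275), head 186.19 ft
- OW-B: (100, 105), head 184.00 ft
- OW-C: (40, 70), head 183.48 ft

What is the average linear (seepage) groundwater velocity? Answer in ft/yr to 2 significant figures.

Taking OW-A as reference: OW-B−OW-A = (45, -170, -2.19); OW-C−OW-A = (-15, -205, -2.71).
Determinant of the coordinate differences = 45·(-205) − (-15)·(-170) = -11775.
∂h/∂x = [(-2.19)·(-205) − (-2.71)·(-170)] / -11775 = +0.0009979
∂h/∂y = [45·(-2.71) − (-15)·(-2.19)] / -11775 = +0.01315
|∇h| = √(0.0009979² + 0.01315²) = 0.01319
Seepage velocity v = K·i/n = 0.89 × 0.01319 / 0.18 = 0.06522 ft/day = 23.82 ft/yr.

24 ft/yr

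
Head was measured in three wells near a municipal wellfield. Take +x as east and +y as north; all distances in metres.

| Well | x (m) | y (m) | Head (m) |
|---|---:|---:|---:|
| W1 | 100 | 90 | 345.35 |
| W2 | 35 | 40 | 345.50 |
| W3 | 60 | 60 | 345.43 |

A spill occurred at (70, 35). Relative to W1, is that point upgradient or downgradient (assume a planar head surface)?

upgradient

Taking W1 as reference: W2−W1 = (-65, -50, +0.15); W3−W1 = (-40, -30, +0.08).
Solve a·Δx + b·Δy = Δh: det = (-65)·(-30) − (-40)·(-50) = -50.
∂h/∂x = [(+0.15)·(-30) − (+0.08)·(-50)] / -50 = +0.01000
∂h/∂y = [(-65)·(+0.08) − (-40)·(+0.15)] / -50 = -0.01600
Head at (70, 35) = 345.35 + (+0.01000)·(-30) + (-0.01600)·(-55) = 345.93 m.
That is higher than the 345.35 m at W1, so the point is upgradient.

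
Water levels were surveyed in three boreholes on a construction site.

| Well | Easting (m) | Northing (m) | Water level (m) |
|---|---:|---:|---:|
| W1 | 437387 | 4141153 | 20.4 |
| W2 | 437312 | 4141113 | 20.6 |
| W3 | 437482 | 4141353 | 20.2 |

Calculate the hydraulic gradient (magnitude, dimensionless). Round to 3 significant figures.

0.00288

Taking W1 as reference: W2−W1 = (-75, -40, +0.2); W3−W1 = (95, 200, -0.2).
Determinant of the coordinate differences = (-75)·200 − 95·(-40) = -11200.
∂h/∂x = [(+0.2)·200 − (-0.2)·(-40)] / -11200 = -0.002857
∂h/∂y = [(-75)·(-0.2) − 95·(+0.2)] / -11200 = +0.0003571
|∇h| = √(-0.002857² + 0.0003571²) = 0.002879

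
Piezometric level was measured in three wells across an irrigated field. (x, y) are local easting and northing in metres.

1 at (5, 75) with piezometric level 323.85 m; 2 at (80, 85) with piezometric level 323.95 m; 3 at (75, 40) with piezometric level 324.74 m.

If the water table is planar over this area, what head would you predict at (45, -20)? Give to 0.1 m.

Three-point gradient (reference 1): Δ to 2 = (75, 10, +0.10), Δ to 3 = (70, -35, +0.89).
∂h/∂x = +0.003729, ∂h/∂y = -0.01797 (det = -3325).
h(45, -20) = 323.85 + (+0.003729)·(40) + (-0.01797)·(-95) = 323.85 +0.149 +1.707 = 325.706 m.

325.7 m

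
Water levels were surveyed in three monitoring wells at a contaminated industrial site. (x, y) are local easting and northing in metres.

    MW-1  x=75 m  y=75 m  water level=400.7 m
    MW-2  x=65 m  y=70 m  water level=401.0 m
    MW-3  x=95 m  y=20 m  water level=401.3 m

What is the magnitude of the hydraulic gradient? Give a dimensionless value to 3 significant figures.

Differences from MW-1: to MW-2 (Δx, Δy, Δh) = (-10, -5, +0.3); to MW-3 = (20, -55, +0.6).
Solve a·Δx + b·Δy = Δh: det = (-10)·(-55) − 20·(-5) = 650.
∂h/∂x = [(+0.3)·(-55) − (+0.6)·(-5)] / 650 = -0.02077
∂h/∂y = [(-10)·(+0.6) − 20·(+0.3)] / 650 = -0.01846
|∇h| = √(-0.02077² + -0.01846²) = 0.02779

0.0278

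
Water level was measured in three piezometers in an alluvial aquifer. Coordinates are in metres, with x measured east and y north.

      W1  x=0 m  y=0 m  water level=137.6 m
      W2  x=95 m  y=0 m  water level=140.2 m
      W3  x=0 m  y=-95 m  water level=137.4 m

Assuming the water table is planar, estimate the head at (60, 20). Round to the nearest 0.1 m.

139.3 m

∂h/∂x = (140.2 − 137.6) / (95 − 0) = +0.02737
∂h/∂y = (137.4 − 137.6) / (-95 − 0) = +0.002105
h(60, 20) = 137.6 + (+0.02737)·(60) + (+0.002105)·(20) = 137.6 +1.642 +0.042 = 139.284 m.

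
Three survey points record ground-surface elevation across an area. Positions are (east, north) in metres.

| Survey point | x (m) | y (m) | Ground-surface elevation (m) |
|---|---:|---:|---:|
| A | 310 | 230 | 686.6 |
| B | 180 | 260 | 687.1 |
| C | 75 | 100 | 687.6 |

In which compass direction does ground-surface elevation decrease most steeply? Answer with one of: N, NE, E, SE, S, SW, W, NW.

Three-point gradient (reference A): Δ to B = (-130, 30, +0.5), Δ to C = (-235, -130, +1.0).
∂z/∂x = -0.003967, ∂z/∂y = -0.0005219 (det = 23950).
Steepest decrease is along −∇f = (+0.003967 E, +0.0005219 N) → east.

E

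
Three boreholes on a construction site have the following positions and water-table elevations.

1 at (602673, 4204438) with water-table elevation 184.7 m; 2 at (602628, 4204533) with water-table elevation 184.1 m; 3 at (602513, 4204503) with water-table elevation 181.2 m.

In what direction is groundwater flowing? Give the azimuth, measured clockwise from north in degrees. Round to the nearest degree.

258°

Three-point gradient (reference 1): Δ to 2 = (-45, 95, -0.6), Δ to 3 = (-160, 65, -3.5).
∂h/∂x = +0.02391, ∂h/∂y = +0.005010 (det = 12275).
Flow direction (−∇h) has components (-0.02391 E, -0.005010 N).
Azimuth = atan2(E, N) = atan2(-0.02391, -0.005010) = 258.2° ≈ 258°.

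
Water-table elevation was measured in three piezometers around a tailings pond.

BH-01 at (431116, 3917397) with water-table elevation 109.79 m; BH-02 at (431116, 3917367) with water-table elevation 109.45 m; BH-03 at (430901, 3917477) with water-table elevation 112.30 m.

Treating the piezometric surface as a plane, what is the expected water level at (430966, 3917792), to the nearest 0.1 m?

Taking BH-01 as reference: BH-02−BH-01 = (0, -30, -0.34); BH-03−BH-01 = (-215, 80, +2.51).
Determinant of the coordinate differences = 0·80 − (-215)·(-30) = -6450.
∂h/∂x = [(-0.34)·80 − (+2.51)·(-30)] / -6450 = -0.007457
∂h/∂y = [0·(+2.51) − (-215)·(-0.34)] / -6450 = +0.01133
h(430966, 3917792) = 109.79 + (-0.007457)·(-150) + (+0.01133)·(395) = 109.79 +1.119 +4.477 = 115.385 m.

115.4 m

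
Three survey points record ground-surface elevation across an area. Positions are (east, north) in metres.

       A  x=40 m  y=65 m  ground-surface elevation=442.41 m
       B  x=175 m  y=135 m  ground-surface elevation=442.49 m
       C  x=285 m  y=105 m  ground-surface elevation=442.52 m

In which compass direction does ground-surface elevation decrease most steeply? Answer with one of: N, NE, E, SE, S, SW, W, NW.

SW

Differences from A: to B (Δx, Δy, Δh) = (135, 70, +0.08); to C = (245, 40, +0.11).
Determinant of the coordinate differences = 135·40 − 245·70 = -11750.
∂z/∂x = [(+0.08)·40 − (+0.11)·70] / -11750 = +0.0003830
∂z/∂y = [135·(+0.11) − 245·(+0.08)] / -11750 = +0.0004043
Steepest decrease is along −∇f = (-0.0003830 E, -0.0004043 N) → southwest.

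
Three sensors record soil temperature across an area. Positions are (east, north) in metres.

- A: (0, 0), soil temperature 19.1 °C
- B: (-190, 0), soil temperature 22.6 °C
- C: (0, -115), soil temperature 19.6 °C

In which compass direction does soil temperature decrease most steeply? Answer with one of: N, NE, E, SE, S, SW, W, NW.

∂T/∂x = (22.6 − 19.1) / (-190 − 0) = -0.01842
∂T/∂y = (19.6 − 19.1) / (-115 − 0) = -0.004348
Steepest decrease is along −∇f = (+0.01842 E, +0.004348 N) → east.

E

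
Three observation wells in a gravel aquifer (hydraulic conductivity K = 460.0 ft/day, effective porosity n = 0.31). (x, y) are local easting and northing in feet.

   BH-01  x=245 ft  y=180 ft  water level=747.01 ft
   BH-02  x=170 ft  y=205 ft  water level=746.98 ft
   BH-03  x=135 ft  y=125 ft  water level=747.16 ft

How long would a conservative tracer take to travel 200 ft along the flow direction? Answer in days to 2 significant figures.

With h = a·x + b·y + c and BH-01 as origin, the differences give:
  (-75)·a + 25·b = -0.03
  (-110)·a + (-55)·b = +0.15
Eliminate b (×(-55) and ×25, subtract): 6875·a = -2.100 → a = ∂h/∂x = -0.0003055
Back-substitute: b = ∂h/∂y = -0.002116.
|∇h| = √(-0.0003055² + -0.002116²) = 0.002138
Seepage velocity v = K·i/n = 460.0 × 0.002138 / 0.31 = 3.173 ft/day.
t = 200 / 3.173 = 63.03 days.

63 days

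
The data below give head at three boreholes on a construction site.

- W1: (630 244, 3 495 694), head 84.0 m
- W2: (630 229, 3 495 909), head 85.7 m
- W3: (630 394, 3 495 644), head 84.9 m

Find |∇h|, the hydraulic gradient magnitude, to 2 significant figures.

Differences from W1: to W2 (Δx, Δy, Δh) = (-15, 215, +1.7); to W3 = (150, -50, +0.9).
Solve a·Δx + b·Δy = Δh: det = (-15)·(-50) − 150·215 = -31500.
∂h/∂x = [(+1.7)·(-50) − (+0.9)·215] / -31500 = +0.008841
∂h/∂y = [(-15)·(+0.9) − 150·(+1.7)] / -31500 = +0.008524
|∇h| = √(0.008841² + 0.008524²) = 0.01228

0.012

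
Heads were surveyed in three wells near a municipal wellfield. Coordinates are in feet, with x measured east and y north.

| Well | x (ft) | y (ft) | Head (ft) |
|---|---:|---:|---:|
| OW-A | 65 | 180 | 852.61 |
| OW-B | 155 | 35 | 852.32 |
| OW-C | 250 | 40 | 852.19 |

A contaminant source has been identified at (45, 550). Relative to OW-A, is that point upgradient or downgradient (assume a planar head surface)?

upgradient

Differences from OW-A: to OW-B (Δx, Δy, Δh) = (90, -145, -0.29); to OW-C = (185, -140, -0.42).
Determinant of the coordinate differences = 90·(-140) − 185·(-145) = 14225.
∂h/∂x = [(-0.29)·(-140) − (-0.42)·(-145)] / 14225 = -0.001427
∂h/∂y = [90·(-0.42) − 185·(-0.29)] / 14225 = +0.001114
Head at (45, 550) = 852.61 + (-0.001427)·(-20) + (+0.001114)·(370) = 853.05 ft.
That is higher than the 852.61 ft at OW-A, so the point is upgradient.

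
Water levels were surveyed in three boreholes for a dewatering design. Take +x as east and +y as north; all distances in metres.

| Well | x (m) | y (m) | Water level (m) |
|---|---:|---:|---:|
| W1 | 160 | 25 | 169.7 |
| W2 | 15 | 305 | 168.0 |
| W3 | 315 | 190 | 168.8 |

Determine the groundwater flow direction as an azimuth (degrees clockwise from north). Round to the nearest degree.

Differences from W1: to W2 (Δx, Δy, Δh) = (-145, 280, -1.7); to W3 = (155, 165, -0.9).
Determinant of the coordinate differences = (-145)·165 − 155·280 = -67325.
∂h/∂x = [(-1.7)·165 − (-0.9)·280] / -67325 = +0.0004233
∂h/∂y = [(-145)·(-0.9) − 155·(-1.7)] / -67325 = -0.005852
Flow direction (−∇h) has components (-0.0004233 E, +0.005852 N).
Azimuth = atan2(E, N) = atan2(-0.0004233, +0.005852) = 355.9° ≈ 356°.

356°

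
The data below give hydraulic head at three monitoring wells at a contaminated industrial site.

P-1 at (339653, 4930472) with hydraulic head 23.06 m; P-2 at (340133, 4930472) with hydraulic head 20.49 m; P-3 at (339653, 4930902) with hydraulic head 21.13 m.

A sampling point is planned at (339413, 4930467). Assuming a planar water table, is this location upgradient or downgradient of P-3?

∂h/∂x = (20.49 − 23.06) / (340133 − 339653) = -0.005354
∂h/∂y = (21.13 − 23.06) / (4930902 − 4930472) = -0.004488
Head at (339413, 4930467) = 23.06 + (-0.005354)·(-240) + (-0.004488)·(-5) = 24.37 m.
That is higher than the 21.13 m at P-3, so the point is upgradient.

upgradient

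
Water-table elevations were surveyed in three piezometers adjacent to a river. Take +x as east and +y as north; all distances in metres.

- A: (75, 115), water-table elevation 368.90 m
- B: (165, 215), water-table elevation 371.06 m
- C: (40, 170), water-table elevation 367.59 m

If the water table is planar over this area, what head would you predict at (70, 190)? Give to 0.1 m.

368.4 m

With h = a·x + b·y + c and A as origin, the differences give:
  90·a + 100·b = +2.16
  (-35)·a + 55·b = -1.31
Eliminate b (×55 and ×100, subtract): 8450·a = 249.800 → a = ∂h/∂x = +0.02956
Back-substitute: b = ∂h/∂y = -0.005006.
h(70, 190) = 368.90 + (+0.02956)·(-5) + (-0.005006)·(75) = 368.90 -0.148 -0.375 = 368.377 m.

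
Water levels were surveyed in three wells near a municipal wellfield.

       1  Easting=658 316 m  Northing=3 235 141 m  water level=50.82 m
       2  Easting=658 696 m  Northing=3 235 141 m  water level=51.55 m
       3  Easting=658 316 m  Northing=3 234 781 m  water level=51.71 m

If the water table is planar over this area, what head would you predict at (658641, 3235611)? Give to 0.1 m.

50.3 m

∂h/∂x = (51.55 − 50.82) / (658696 − 658316) = +0.001921
∂h/∂y = (51.71 − 50.82) / (3234781 − 3235141) = -0.002472
h(658641, 3235611) = 50.82 + (+0.001921)·(325) + (-0.002472)·(470) = 50.82 +0.624 -1.162 = 50.282 m.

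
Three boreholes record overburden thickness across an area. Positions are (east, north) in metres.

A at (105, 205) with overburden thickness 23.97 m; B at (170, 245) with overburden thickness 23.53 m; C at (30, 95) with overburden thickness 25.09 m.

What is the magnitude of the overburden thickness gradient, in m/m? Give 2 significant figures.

0.0096 m/m

With d = a·x + b·y + c and A as origin, the differences give:
  65·a + 40·b = -0.44
  (-75)·a + (-110)·b = +1.12
Eliminate b (×(-110) and ×40, subtract): -4150·a = 3.600 → a = ∂d/∂x = -0.0008675
Back-substitute: b = ∂d/∂y = -0.009590.
|∇f| = √(-0.0008675² + -0.009590²) = 0.009629 m/m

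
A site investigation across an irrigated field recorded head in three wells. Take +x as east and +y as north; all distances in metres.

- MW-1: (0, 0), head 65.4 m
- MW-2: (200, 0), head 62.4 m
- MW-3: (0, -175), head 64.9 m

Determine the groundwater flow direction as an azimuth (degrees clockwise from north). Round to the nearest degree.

∂h/∂x = (62.4 − 65.4) / (200 − 0) = -0.01500
∂h/∂y = (64.9 − 65.4) / (-175 − 0) = +0.002857
Flow direction (−∇h) has components (+0.01500 E, -0.002857 N).
Azimuth = atan2(E, N) = atan2(+0.01500, -0.002857) = 100.8° ≈ 101°.

101°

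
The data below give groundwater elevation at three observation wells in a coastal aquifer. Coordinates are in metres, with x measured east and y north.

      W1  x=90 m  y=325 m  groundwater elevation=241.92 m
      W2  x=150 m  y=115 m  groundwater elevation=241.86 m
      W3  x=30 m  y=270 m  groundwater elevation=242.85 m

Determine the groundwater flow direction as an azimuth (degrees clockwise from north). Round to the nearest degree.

Taking W1 as reference: W2−W1 = (60, -210, -0.06); W3−W1 = (-60, -55, +0.93).
Determinant of the coordinate differences = 60·(-55) − (-60)·(-210) = -15900.
∂h/∂x = [(-0.06)·(-55) − (+0.93)·(-210)] / -15900 = -0.01249
∂h/∂y = [60·(+0.93) − (-60)·(-0.06)] / -15900 = -0.003283
Flow direction (−∇h) has components (+0.01249 E, +0.003283 N).
Azimuth = atan2(E, N) = atan2(+0.01249, +0.003283) = 75.3° ≈ 075°.

075°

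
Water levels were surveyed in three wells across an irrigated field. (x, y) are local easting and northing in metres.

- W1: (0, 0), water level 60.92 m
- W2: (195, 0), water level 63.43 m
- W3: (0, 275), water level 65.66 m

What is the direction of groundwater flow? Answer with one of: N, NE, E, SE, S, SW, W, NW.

∂h/∂x = (63.43 − 60.92) / (195 − 0) = +0.01287
∂h/∂y = (65.66 − 60.92) / (275 − 0) = +0.01724
Flow = −∇h = (-0.01287 east, -0.01724 north), which points southwest.

SW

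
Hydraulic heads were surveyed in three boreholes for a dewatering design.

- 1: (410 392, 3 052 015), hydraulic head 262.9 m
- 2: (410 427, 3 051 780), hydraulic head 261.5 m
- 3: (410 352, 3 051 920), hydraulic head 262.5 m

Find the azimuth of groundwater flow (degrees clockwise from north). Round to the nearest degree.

151°

Differences from 1: to 2 (Δx, Δy, Δh) = (35, -235, -1.4); to 3 = (-40, -95, -0.4).
Determinant of the coordinate differences = 35·(-95) − (-40)·(-235) = -12725.
∂h/∂x = [(-1.4)·(-95) − (-0.4)·(-235)] / -12725 = -0.003065
∂h/∂y = [35·(-0.4) − (-40)·(-1.4)] / -12725 = +0.005501
Flow direction (−∇h) has components (+0.003065 E, -0.005501 N).
Azimuth = atan2(E, N) = atan2(+0.003065, -0.005501) = 150.9° ≈ 151°.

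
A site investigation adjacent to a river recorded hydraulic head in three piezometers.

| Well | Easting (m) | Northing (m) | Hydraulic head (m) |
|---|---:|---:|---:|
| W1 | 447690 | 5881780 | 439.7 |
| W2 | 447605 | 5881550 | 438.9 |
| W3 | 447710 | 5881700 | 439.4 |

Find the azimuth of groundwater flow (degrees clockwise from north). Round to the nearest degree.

173°

With h = a·x + b·y + c and W1 as origin, the differences give:
  (-85)·a + (-230)·b = -0.8
  20·a + (-80)·b = -0.3
Eliminate b (×(-80) and ×(-230), subtract): 11400·a = -5.00 → a = ∂h/∂x = -0.0004386
Back-substitute: b = ∂h/∂y = +0.003640.
Flow direction (−∇h) has components (+0.0004386 E, -0.003640 N).
Azimuth = atan2(E, N) = atan2(+0.0004386, -0.003640) = 173.1° ≈ 173°.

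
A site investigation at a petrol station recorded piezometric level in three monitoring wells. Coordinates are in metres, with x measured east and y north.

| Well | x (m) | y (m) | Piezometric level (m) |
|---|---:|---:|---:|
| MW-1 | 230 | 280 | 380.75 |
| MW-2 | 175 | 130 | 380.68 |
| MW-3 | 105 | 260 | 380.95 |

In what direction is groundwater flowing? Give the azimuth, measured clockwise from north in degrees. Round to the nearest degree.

With h = a·x + b·y + c and MW-1 as origin, the differences give:
  (-55)·a + (-150)·b = -0.07
  (-125)·a + (-20)·b = +0.20
Eliminate b (×(-20) and ×(-150), subtract): -17650·a = 31.400 → a = ∂h/∂x = -0.001779
Back-substitute: b = ∂h/∂y = +0.001119.
Flow direction (−∇h) has components (+0.001779 E, -0.001119 N).
Azimuth = atan2(E, N) = atan2(+0.001779, -0.001119) = 122.2° ≈ 122°.

122°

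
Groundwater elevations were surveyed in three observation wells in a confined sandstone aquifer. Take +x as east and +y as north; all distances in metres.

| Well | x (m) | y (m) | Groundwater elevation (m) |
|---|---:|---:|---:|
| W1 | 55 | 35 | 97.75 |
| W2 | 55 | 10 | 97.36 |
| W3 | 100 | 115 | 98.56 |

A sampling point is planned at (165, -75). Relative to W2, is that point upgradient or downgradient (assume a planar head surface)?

downgradient

With h = a·x + b·y + c and W1 as origin, the differences give:
  0·a + (-25)·b = -0.39
  45·a + 80·b = +0.81
Eliminate b (×80 and ×(-25), subtract): 1125·a = -10.950 → a = ∂h/∂x = -0.009733
Back-substitute: b = ∂h/∂y = +0.01560.
Head at (165, -75) = 97.75 + (-0.009733)·(110) + (+0.01560)·(-110) = 94.96 m.
That is lower than the 97.36 m at W2, so the point is downgradient.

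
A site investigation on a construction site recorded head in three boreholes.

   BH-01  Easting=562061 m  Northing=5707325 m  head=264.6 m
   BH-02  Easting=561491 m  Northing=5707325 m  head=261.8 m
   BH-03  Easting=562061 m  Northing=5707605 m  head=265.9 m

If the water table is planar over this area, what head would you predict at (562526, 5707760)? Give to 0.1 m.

∂h/∂x = (261.8 − 264.6) / (561491 − 562061) = +0.004912
∂h/∂y = (265.9 − 264.6) / (5707605 − 5707325) = +0.004643
h(562526, 5707760) = 264.6 + (+0.004912)·(465) + (+0.004643)·(435) = 264.6 +2.284 +2.020 = 268.904 m.

268.9 m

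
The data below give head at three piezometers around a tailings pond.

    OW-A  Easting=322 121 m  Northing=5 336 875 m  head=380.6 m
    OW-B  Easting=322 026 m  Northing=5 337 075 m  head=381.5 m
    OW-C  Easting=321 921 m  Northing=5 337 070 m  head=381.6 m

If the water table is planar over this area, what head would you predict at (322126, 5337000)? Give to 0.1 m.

With h = a·x + b·y + c and OW-A as origin, the differences give:
  (-95)·a + 200·b = +0.9
  (-200)·a + 195·b = +1.0
Eliminate b (×195 and ×200, subtract): 21475·a = -24.50 → a = ∂h/∂x = -0.001141
Back-substitute: b = ∂h/∂y = +0.003958.
h(322126, 5337000) = 380.6 + (-0.001141)·(5) + (+0.003958)·(125) = 380.6 -0.006 +0.495 = 381.089 m.

381.1 m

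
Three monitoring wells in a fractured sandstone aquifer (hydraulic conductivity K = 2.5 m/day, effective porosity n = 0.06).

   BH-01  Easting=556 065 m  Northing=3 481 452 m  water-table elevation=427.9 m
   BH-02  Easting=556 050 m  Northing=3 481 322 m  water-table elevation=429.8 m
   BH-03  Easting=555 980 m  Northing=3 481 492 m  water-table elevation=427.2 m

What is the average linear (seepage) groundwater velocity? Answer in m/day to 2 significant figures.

Three-point gradient (reference BH-01): Δ to BH-02 = (-15, -130, +1.9), Δ to BH-03 = (-85, 40, -0.7).
∂h/∂x = +0.001288, ∂h/∂y = -0.01476 (det = -11650).
|∇h| = √(0.001288² + -0.01476²) = 0.01482
Seepage velocity v = K·i/n = 2.5 × 0.01482 / 0.06 = 0.6175 m/day.

0.62 m/day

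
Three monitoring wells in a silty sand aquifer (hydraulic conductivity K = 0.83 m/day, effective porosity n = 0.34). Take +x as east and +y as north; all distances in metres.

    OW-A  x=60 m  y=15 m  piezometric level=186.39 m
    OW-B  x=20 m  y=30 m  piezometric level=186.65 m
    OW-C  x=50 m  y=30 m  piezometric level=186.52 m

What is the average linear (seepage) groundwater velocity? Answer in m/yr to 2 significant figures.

Taking OW-A as reference: OW-B−OW-A = (-40, 15, +0.26); OW-C−OW-A = (-10, 15, +0.13).
Determinant of the coordinate differences = (-40)·15 − (-10)·15 = -450.
∂h/∂x = [(+0.26)·15 − (+0.13)·15] / -450 = -0.004333
∂h/∂y = [(-40)·(+0.13) − (-10)·(+0.26)] / -450 = +0.005778
|∇h| = √(-0.004333² + 0.005778²) = 0.007222
Seepage velocity v = K·i/n = 0.83 × 0.007222 / 0.34 = 0.01763 m/day = 6.439 m/yr.

6.4 m/yr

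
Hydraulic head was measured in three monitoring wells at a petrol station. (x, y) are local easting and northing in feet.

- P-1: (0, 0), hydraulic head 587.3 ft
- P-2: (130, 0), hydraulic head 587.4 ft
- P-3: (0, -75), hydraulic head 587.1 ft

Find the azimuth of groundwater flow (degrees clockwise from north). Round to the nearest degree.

∂h/∂x = (587.4 − 587.3) / (130 − 0) = +0.0007692
∂h/∂y = (587.1 − 587.3) / (-75 − 0) = +0.002667
Flow direction (−∇h) has components (-0.0007692 E, -0.002667 N).
Azimuth = atan2(E, N) = atan2(-0.0007692, -0.002667) = 196.1° ≈ 196°.

196°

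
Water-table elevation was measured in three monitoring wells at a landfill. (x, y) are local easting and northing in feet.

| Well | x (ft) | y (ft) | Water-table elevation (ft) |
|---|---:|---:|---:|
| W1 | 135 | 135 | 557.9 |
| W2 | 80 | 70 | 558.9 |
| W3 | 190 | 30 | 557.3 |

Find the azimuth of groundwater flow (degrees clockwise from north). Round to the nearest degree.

With h = a·x + b·y + c and W1 as origin, the differences give:
  (-55)·a + (-65)·b = +1.0
  55·a + (-105)·b = -0.6
Eliminate b (×(-105) and ×(-65), subtract): 9350·a = -144.00 → a = ∂h/∂x = -0.01540
Back-substitute: b = ∂h/∂y = -0.002353.
Flow direction (−∇h) has components (+0.01540 E, +0.002353 N).
Azimuth = atan2(E, N) = atan2(+0.01540, +0.002353) = 81.3° ≈ 081°.

081°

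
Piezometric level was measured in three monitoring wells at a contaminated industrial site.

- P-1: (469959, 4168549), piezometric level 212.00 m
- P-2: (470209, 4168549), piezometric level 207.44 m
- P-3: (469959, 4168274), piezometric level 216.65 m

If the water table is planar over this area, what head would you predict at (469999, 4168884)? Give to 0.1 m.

205.6 m

∂h/∂x = (207.44 − 212.00) / (470209 − 469959) = -0.01824
∂h/∂y = (216.65 − 212.00) / (4168274 − 4168549) = -0.01691
h(469999, 4168884) = 212.00 + (-0.01824)·(40) + (-0.01691)·(335) = 212.00 -0.730 -5.665 = 205.606 m.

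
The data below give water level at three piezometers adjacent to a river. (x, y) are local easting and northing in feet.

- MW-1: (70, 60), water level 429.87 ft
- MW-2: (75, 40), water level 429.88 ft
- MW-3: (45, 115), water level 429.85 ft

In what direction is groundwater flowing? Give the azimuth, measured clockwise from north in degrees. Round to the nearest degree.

045°

Taking MW-1 as reference: MW-2−MW-1 = (5, -20, +0.01); MW-3−MW-1 = (-25, 55, -0.02).
Determinant of the coordinate differences = 5·55 − (-25)·(-20) = -225.
∂h/∂x = [(+0.01)·55 − (-0.02)·(-20)] / -225 = -0.0006667
∂h/∂y = [5·(-0.02) − (-25)·(+0.01)] / -225 = -0.0006667
Flow direction (−∇h) has components (+0.0006667 E, +0.0006667 N).
Azimuth = atan2(E, N) = atan2(+0.0006667, +0.0006667) = 45.0° ≈ 045°.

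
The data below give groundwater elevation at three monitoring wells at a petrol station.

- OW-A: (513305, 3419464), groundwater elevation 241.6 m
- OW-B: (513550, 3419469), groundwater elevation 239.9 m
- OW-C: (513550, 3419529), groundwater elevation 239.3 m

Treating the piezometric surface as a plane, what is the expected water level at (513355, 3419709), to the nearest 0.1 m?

With h = a·x + b·y + c and OW-A as origin, the differences give:
  245·a + 5·b = -1.7
  245·a + 65·b = -2.3
Eliminate b (×65 and ×5, subtract): 14700·a = -99.00 → a = ∂h/∂x = -0.006735
Back-substitute: b = ∂h/∂y = -0.010000.
h(513355, 3419709) = 241.6 + (-0.006735)·(50) + (-0.010000)·(245) = 241.6 -0.337 -2.450 = 238.813 m.

238.8 m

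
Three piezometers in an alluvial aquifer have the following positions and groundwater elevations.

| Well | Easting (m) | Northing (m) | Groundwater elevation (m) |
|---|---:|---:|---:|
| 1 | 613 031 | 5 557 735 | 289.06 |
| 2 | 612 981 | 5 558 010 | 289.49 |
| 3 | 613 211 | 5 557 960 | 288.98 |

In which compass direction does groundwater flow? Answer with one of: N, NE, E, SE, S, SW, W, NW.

SE

Taking 1 as reference: 2−1 = (-50, 275, +0.43); 3−1 = (180, 225, -0.08).
Determinant of the coordinate differences = (-50)·225 − 180·275 = -60750.
∂h/∂x = [(+0.43)·225 − (-0.08)·275] / -60750 = -0.001955
∂h/∂y = [(-50)·(-0.08) − 180·(+0.43)] / -60750 = +0.001208
Flow = −∇h = (+0.001955 east, -0.001208 north), which points southeast.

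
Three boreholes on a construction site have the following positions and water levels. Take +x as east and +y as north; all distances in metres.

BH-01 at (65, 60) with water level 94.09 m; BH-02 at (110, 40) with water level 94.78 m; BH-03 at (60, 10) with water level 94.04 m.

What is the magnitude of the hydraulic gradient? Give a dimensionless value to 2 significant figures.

0.015

Differences from BH-01: to BH-02 (Δx, Δy, Δh) = (45, -20, +0.69); to BH-03 = (-5, -50, -0.05).
Solve a·Δx + b·Δy = Δh: det = 45·(-50) − (-5)·(-20) = -2350.
∂h/∂x = [(+0.69)·(-50) − (-0.05)·(-20)] / -2350 = +0.01511
∂h/∂y = [45·(-0.05) − (-5)·(+0.69)] / -2350 = -0.0005106
|∇h| = √(0.01511² + -0.0005106²) = 0.01512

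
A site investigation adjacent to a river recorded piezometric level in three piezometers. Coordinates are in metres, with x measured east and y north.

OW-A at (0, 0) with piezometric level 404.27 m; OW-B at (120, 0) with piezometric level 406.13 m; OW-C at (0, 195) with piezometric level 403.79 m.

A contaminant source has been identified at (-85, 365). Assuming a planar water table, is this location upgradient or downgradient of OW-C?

downgradient

∂h/∂x = (406.13 − 404.27) / (120 − 0) = +0.01550
∂h/∂y = (403.79 − 404.27) / (195 − 0) = -0.002462
Head at (-85, 365) = 404.27 + (+0.01550)·(-85) + (-0.002462)·(365) = 402.05 m.
That is lower than the 403.79 m at OW-C, so the point is downgradient.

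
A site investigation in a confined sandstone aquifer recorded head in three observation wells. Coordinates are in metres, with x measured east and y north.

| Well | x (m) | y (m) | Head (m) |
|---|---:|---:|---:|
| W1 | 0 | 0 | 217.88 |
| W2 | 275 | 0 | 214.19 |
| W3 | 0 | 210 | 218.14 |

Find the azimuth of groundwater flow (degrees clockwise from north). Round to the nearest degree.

095°

∂h/∂x = (214.19 − 217.88) / (275 − 0) = -0.01342
∂h/∂y = (218.14 − 217.88) / (210 − 0) = +0.001238
Flow direction (−∇h) has components (+0.01342 E, -0.001238 N).
Azimuth = atan2(E, N) = atan2(+0.01342, -0.001238) = 95.3° ≈ 095°.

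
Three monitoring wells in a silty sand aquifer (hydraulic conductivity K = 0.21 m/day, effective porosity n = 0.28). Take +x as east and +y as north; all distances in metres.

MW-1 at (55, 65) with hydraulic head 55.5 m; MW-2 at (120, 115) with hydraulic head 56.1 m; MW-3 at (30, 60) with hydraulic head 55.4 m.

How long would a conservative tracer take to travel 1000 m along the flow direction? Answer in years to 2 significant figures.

390 years

With h = a·x + b·y + c and MW-1 as origin, the differences give:
  65·a + 50·b = +0.6
  (-25)·a + (-5)·b = -0.1
Eliminate b (×(-5) and ×50, subtract): 925·a = 2.00 → a = ∂h/∂x = +0.002162
Back-substitute: b = ∂h/∂y = +0.009189.
|∇h| = √(0.002162² + 0.009189²) = 0.00944
Seepage velocity v = K·i/n = 0.21 × 0.00944 / 0.28 = 0.00708 m/day.
t = 1000 / 0.00708 = 1.412e+05 days = 387 years.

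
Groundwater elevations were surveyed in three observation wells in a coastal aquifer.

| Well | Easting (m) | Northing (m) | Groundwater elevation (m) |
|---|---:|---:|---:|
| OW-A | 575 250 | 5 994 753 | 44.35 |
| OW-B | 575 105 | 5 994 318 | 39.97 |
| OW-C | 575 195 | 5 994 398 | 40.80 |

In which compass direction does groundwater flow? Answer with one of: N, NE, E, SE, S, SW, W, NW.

Three-point gradient (reference OW-A): Δ to OW-B = (-145, -435, -4.38), Δ to OW-C = (-55, -355, -3.55).
∂h/∂x = +0.0003866, ∂h/∂y = +0.009940 (det = 27550).
Flow = −∇h = (-0.0003866 east, -0.009940 north), which points south.

S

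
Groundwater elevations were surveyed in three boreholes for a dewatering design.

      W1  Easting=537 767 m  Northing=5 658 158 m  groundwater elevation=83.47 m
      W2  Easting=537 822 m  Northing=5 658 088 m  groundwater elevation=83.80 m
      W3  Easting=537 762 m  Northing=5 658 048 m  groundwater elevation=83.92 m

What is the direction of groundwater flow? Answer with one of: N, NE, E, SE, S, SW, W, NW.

With h = a·x + b·y + c and W1 as origin, the differences give:
  55·a + (-70)·b = +0.33
  (-5)·a + (-110)·b = +0.45
Eliminate b (×(-110) and ×(-70), subtract): -6400·a = -4.800 → a = ∂h/∂x = +0.0007500
Back-substitute: b = ∂h/∂y = -0.004125.
Flow = −∇h = (-0.0007500 east, +0.004125 north), which points north.

N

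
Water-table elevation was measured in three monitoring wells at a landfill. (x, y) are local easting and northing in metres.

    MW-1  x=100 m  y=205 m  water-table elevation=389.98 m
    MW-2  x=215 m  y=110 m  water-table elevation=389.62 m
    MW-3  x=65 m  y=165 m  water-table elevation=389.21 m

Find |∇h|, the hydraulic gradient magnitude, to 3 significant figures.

Three-point gradient (reference MW-1): Δ to MW-2 = (115, -95, -0.36), Δ to MW-3 = (-35, -40, -0.77).
∂h/∂x = +0.007413, ∂h/∂y = +0.01276 (det = -7925).
|∇h| = √(0.007413² + 0.01276²) = 0.01476

0.0148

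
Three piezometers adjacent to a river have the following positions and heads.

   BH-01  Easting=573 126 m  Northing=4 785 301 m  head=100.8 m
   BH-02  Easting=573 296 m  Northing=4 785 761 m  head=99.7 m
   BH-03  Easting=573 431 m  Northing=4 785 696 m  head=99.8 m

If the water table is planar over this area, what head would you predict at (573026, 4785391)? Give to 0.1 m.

Taking BH-01 as reference: BH-02−BH-01 = (170, 460, -1.1); BH-03−BH-01 = (305, 395, -1.0).
Determinant of the coordinate differences = 170·395 − 305·460 = -73150.
∂h/∂x = [(-1.1)·395 − (-1.0)·460] / -73150 = -0.0003486
∂h/∂y = [170·(-1.0) − 305·(-1.1)] / -73150 = -0.002262
h(573026, 4785391) = 100.8 + (-0.0003486)·(-100) + (-0.002262)·(90) = 100.8 +0.035 -0.204 = 100.631 m.

100.6 m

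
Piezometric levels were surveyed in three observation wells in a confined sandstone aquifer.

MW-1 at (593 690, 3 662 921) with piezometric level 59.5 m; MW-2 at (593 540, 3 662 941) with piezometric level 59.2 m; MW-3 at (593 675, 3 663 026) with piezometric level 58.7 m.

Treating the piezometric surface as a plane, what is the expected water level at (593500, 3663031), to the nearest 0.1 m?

With h = a·x + b·y + c and MW-1 as origin, the differences give:
  (-150)·a + 20·b = -0.3
  (-15)·a + 105·b = -0.8
Eliminate b (×105 and ×20, subtract): -15450·a = -15.50 → a = ∂h/∂x = +0.001003
Back-substitute: b = ∂h/∂y = -0.007476.
h(593500, 3663031) = 59.5 + (+0.001003)·(-190) + (-0.007476)·(110) = 59.5 -0.191 -0.822 = 58.487 m.

58.5 m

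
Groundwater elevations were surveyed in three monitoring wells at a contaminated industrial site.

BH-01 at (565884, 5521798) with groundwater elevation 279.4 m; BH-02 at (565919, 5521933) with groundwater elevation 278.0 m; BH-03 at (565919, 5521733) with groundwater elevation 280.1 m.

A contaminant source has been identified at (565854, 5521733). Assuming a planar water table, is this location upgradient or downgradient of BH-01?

upgradient

Differences from BH-01: to BH-02 (Δx, Δy, Δh) = (35, 135, -1.4); to BH-03 = (35, -65, +0.7).
Solve a·Δx + b·Δy = Δh: det = 35·(-65) − 35·135 = -7000.
∂h/∂x = [(-1.4)·(-65) − (+0.7)·135] / -7000 = +0.0005000
∂h/∂y = [35·(+0.7) − 35·(-1.4)] / -7000 = -0.01050
Head at (565854, 5521733) = 279.4 + (+0.0005000)·(-30) + (-0.01050)·(-65) = 280.07 m.
That is higher than the 279.4 m at BH-01, so the point is upgradient.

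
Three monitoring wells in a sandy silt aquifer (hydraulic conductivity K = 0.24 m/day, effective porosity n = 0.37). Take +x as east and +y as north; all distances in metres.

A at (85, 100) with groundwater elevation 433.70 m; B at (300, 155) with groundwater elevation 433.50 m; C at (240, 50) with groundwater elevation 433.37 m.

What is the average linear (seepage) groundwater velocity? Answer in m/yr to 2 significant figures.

0.60 m/yr

Taking A as reference: B−A = (215, 55, -0.20); C−A = (155, -50, -0.33).
Solve a·Δx + b·Δy = Δh: det = 215·(-50) − 155·55 = -19275.
∂h/∂x = [(-0.20)·(-50) − (-0.33)·55] / -19275 = -0.001460
∂h/∂y = [215·(-0.33) − 155·(-0.20)] / -19275 = +0.002073
|∇h| = √(-0.001460² + 0.002073²) = 0.002536
Seepage velocity v = K·i/n = 0.24 × 0.002536 / 0.37 = 0.001645 m/day = 0.6008 m/yr.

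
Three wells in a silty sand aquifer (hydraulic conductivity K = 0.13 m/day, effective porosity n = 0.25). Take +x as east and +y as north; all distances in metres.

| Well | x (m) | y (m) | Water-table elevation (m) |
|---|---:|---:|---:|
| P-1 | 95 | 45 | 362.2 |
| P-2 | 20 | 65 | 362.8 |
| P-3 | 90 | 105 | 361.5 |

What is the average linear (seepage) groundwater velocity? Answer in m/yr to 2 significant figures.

3.2 m/yr

Three-point gradient (reference P-1): Δ to P-2 = (-75, 20, +0.6), Δ to P-3 = (-5, 60, -0.7).
∂h/∂x = -0.01136, ∂h/∂y = -0.01261 (det = -4400).
|∇h| = √(-0.01136² + -0.01261²) = 0.01697
Seepage velocity v = K·i/n = 0.13 × 0.01697 / 0.25 = 0.008824 m/day = 3.223 m/yr.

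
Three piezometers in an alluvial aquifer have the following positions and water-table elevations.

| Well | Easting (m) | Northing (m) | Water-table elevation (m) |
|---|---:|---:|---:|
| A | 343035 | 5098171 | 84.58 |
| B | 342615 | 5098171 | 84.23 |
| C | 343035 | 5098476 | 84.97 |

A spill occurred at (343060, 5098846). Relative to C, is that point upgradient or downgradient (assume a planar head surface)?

upgradient

∂h/∂x = (84.23 − 84.58) / (342615 − 343035) = +0.0008333
∂h/∂y = (84.97 − 84.58) / (5098476 − 5098171) = +0.001279
Head at (343060, 5098846) = 84.58 + (+0.0008333)·(25) + (+0.001279)·(675) = 85.46 m.
That is higher than the 84.97 m at C, so the point is upgradient.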